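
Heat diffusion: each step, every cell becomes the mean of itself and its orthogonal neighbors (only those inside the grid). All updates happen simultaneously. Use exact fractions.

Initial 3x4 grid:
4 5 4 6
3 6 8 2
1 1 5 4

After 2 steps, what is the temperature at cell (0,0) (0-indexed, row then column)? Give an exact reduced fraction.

Answer: 49/12

Derivation:
Step 1: cell (0,0) = 4
Step 2: cell (0,0) = 49/12
Full grid after step 2:
  49/12 191/40 39/8 59/12
  413/120 211/50 497/100 53/12
  101/36 841/240 197/48 79/18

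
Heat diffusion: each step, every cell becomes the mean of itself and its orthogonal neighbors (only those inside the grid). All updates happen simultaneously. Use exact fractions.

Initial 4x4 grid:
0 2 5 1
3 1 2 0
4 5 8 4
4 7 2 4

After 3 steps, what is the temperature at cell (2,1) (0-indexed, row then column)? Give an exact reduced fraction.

Answer: 1623/400

Derivation:
Step 1: cell (2,1) = 5
Step 2: cell (2,1) = 203/50
Step 3: cell (2,1) = 1623/400
Full grid after step 3:
  2393/1080 8519/3600 191/80 1739/720
  5137/1800 8777/3000 6121/2000 1319/480
  2269/600 1623/400 11329/3000 26249/7200
  215/48 10691/2400 32009/7200 4261/1080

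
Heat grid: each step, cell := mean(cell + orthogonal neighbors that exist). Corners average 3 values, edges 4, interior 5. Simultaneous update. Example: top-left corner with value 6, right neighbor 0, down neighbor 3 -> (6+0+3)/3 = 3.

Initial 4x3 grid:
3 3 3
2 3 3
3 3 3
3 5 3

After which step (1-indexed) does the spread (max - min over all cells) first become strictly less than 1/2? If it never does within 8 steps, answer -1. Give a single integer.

Answer: 4

Derivation:
Step 1: max=11/3, min=8/3, spread=1
Step 2: max=427/120, min=329/120, spread=49/60
Step 3: max=3677/1080, min=3029/1080, spread=3/5
Step 4: max=1434763/432000, min=93311/32400, spread=571849/1296000
  -> spread < 1/2 first at step 4
Step 5: max=12747233/3888000, min=2821097/972000, spread=97523/259200
Step 6: max=754494007/233280000, min=85799129/29160000, spread=302671/1036800
Step 7: max=44940357413/13996800000, min=5186756311/1749600000, spread=45950759/186624000
Step 8: max=2675915355967/839808000000, min=313683705449/104976000000, spread=443855233/2239488000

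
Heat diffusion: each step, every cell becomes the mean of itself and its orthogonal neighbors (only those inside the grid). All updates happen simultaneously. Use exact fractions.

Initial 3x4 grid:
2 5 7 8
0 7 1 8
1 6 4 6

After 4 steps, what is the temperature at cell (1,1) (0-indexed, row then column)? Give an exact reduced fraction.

Step 1: cell (1,1) = 19/5
Step 2: cell (1,1) = 429/100
Step 3: cell (1,1) = 23761/6000
Step 4: cell (1,1) = 379151/90000
Full grid after step 4:
  242387/64800 230801/54000 284641/54000 736949/129600
  1506353/432000 379151/90000 1794329/360000 4872121/864000
  28639/8100 860579/216000 352313/72000 229433/43200

Answer: 379151/90000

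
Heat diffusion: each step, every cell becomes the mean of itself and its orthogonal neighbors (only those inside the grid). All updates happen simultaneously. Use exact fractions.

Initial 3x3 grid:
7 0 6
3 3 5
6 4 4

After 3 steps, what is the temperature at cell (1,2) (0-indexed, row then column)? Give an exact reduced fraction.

Step 1: cell (1,2) = 9/2
Step 2: cell (1,2) = 31/8
Step 3: cell (1,2) = 1967/480
Full grid after step 3:
  1639/432 941/240 823/216
  11827/2880 2317/600 1967/480
  221/54 12157/2880 1759/432

Answer: 1967/480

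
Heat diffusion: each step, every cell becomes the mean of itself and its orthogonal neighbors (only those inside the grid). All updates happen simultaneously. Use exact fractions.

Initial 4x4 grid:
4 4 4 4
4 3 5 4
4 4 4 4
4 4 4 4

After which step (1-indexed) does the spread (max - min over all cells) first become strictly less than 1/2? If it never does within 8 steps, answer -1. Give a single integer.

Answer: 2

Derivation:
Step 1: max=17/4, min=15/4, spread=1/2
Step 2: max=25/6, min=23/6, spread=1/3
  -> spread < 1/2 first at step 2
Step 3: max=9889/2400, min=9311/2400, spread=289/1200
Step 4: max=88369/21600, min=84431/21600, spread=1969/10800
Step 5: max=8788849/2160000, min=8491151/2160000, spread=148849/1080000
Step 6: max=78819229/19440000, min=76700771/19440000, spread=1059229/9720000
Step 7: max=7861502809/1944000000, min=7690497191/1944000000, spread=85502809/972000000
Step 8: max=70596128389/17496000000, min=69371871611/17496000000, spread=612128389/8748000000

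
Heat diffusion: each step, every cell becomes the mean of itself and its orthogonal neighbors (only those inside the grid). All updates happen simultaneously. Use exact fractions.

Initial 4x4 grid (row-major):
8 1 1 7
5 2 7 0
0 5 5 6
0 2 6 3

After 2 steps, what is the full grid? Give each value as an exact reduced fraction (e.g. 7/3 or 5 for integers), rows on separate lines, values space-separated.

Answer: 137/36 47/12 19/6 35/9
179/48 331/100 109/25 85/24
583/240 367/100 191/50 193/40
77/36 643/240 361/80 25/6

Derivation:
After step 1:
  14/3 3 4 8/3
  15/4 4 3 5
  5/2 14/5 29/5 7/2
  2/3 13/4 4 5
After step 2:
  137/36 47/12 19/6 35/9
  179/48 331/100 109/25 85/24
  583/240 367/100 191/50 193/40
  77/36 643/240 361/80 25/6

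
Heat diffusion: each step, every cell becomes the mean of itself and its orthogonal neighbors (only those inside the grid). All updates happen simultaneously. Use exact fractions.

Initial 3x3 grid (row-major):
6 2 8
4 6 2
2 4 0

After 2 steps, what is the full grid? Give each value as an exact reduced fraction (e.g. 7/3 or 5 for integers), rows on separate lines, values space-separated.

After step 1:
  4 11/2 4
  9/2 18/5 4
  10/3 3 2
After step 2:
  14/3 171/40 9/2
  463/120 103/25 17/5
  65/18 179/60 3

Answer: 14/3 171/40 9/2
463/120 103/25 17/5
65/18 179/60 3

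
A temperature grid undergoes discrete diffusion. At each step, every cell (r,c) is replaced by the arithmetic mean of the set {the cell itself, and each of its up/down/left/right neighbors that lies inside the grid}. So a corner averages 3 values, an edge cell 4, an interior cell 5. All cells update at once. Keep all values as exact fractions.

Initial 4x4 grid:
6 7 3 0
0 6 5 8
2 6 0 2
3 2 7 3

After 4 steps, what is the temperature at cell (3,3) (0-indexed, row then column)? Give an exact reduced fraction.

Answer: 39011/10800

Derivation:
Step 1: cell (3,3) = 4
Step 2: cell (3,3) = 41/12
Step 3: cell (3,3) = 265/72
Step 4: cell (3,3) = 39011/10800
Full grid after step 4:
  135937/32400 920531/216000 894547/216000 258787/64800
  851891/216000 360571/90000 721369/180000 416531/108000
  151759/43200 668291/180000 22309/6000 134893/36000
  43789/12960 9307/2700 456/125 39011/10800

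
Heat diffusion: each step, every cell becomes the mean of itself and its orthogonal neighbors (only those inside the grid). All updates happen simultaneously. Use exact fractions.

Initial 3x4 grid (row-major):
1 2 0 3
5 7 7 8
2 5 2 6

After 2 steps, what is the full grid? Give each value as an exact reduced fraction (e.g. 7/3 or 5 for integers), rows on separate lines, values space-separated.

Answer: 107/36 401/120 419/120 38/9
937/240 81/20 24/5 99/20
47/12 91/20 287/60 49/9

Derivation:
After step 1:
  8/3 5/2 3 11/3
  15/4 26/5 24/5 6
  4 4 5 16/3
After step 2:
  107/36 401/120 419/120 38/9
  937/240 81/20 24/5 99/20
  47/12 91/20 287/60 49/9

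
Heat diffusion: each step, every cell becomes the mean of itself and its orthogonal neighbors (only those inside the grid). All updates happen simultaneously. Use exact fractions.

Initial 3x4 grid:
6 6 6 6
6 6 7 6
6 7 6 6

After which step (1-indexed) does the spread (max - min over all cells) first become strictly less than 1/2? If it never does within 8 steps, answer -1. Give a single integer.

Step 1: max=13/2, min=6, spread=1/2
Step 2: max=1529/240, min=6, spread=89/240
  -> spread < 1/2 first at step 2
Step 3: max=15107/2400, min=4889/800, spread=11/60
Step 4: max=1351547/216000, min=132217/21600, spread=29377/216000
Step 5: max=1684171/270000, min=3324517/540000, spread=1753/21600
Step 6: max=35827807/5760000, min=239618041/38880000, spread=71029/1244160
Step 7: max=24166716229/3888000000, min=14405823619/2332800000, spread=7359853/182250000
Step 8: max=128770144567/20736000000, min=288305335807/46656000000, spread=45679663/1492992000

Answer: 2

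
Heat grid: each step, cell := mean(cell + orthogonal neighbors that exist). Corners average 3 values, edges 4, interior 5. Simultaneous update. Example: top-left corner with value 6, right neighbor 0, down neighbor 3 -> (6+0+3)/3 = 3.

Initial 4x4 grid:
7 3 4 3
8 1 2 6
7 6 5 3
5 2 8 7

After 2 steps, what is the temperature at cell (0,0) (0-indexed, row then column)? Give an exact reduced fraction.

Answer: 31/6

Derivation:
Step 1: cell (0,0) = 6
Step 2: cell (0,0) = 31/6
Full grid after step 2:
  31/6 67/16 881/240 65/18
  89/16 213/50 189/50 1001/240
  1267/240 99/20 467/100 391/80
  197/36 1177/240 431/80 67/12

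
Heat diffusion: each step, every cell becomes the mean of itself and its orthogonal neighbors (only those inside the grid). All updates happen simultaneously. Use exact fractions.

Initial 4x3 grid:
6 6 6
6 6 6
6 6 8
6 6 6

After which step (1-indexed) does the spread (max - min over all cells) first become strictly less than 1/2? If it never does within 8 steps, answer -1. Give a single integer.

Answer: 3

Derivation:
Step 1: max=20/3, min=6, spread=2/3
Step 2: max=391/60, min=6, spread=31/60
Step 3: max=3451/540, min=6, spread=211/540
  -> spread < 1/2 first at step 3
Step 4: max=340897/54000, min=5447/900, spread=14077/54000
Step 5: max=3056407/486000, min=327683/54000, spread=5363/24300
Step 6: max=91220809/14580000, min=182869/30000, spread=93859/583200
Step 7: max=5459074481/874800000, min=296936467/48600000, spread=4568723/34992000
Step 8: max=326708435629/52488000000, min=8929618889/1458000000, spread=8387449/83980800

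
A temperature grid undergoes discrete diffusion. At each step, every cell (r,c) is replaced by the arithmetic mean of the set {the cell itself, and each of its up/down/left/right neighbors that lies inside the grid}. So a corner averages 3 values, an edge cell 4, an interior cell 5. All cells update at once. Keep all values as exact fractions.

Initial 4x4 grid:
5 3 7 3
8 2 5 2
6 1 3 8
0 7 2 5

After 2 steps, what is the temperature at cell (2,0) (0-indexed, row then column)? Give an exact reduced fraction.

Answer: 257/60

Derivation:
Step 1: cell (2,0) = 15/4
Step 2: cell (2,0) = 257/60
Full grid after step 2:
  89/18 1073/240 331/80 13/3
  68/15 209/50 102/25 21/5
  257/60 353/100 403/100 89/20
  127/36 893/240 311/80 55/12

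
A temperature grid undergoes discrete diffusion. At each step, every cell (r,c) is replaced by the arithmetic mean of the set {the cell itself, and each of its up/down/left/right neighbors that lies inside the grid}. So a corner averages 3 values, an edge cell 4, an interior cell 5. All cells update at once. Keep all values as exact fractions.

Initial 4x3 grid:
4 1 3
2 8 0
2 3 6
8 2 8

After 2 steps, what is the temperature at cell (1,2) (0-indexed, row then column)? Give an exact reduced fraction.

Step 1: cell (1,2) = 17/4
Step 2: cell (1,2) = 379/120
Full grid after step 2:
  31/9 157/60 115/36
  773/240 77/20 379/120
  319/80 81/20 541/120
  13/3 1127/240 89/18

Answer: 379/120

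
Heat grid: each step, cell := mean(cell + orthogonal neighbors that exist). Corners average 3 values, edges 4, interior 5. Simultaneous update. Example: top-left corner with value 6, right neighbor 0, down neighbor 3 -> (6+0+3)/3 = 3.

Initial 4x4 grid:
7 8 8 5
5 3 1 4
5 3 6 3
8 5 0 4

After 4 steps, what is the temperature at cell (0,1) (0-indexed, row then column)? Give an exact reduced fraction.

Step 1: cell (0,1) = 13/2
Step 2: cell (0,1) = 17/3
Step 3: cell (0,1) = 19889/3600
Step 4: cell (0,1) = 564599/108000
Full grid after step 4:
  356443/64800 564599/108000 538211/108000 30139/6480
  1112923/216000 886333/180000 395123/90000 232123/54000
  117803/24000 32959/7500 724097/180000 197681/54000
  5047/1080 313099/72000 801449/216000 231239/64800

Answer: 564599/108000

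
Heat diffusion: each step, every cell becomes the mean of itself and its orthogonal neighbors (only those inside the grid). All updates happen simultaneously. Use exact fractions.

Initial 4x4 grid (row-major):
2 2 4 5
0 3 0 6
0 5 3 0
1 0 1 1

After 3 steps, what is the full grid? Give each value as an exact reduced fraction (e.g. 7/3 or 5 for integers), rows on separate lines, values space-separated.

After step 1:
  4/3 11/4 11/4 5
  5/4 2 16/5 11/4
  3/2 11/5 9/5 5/2
  1/3 7/4 5/4 2/3
After step 2:
  16/9 53/24 137/40 7/2
  73/48 57/25 5/2 269/80
  317/240 37/20 219/100 463/240
  43/36 83/60 41/30 53/36
After step 3:
  793/432 4361/1800 349/120 823/240
  12419/7200 12431/6000 5503/2000 271/96
  2119/1440 10829/6000 11803/6000 16117/7200
  2807/2160 1043/720 5771/3600 3433/2160

Answer: 793/432 4361/1800 349/120 823/240
12419/7200 12431/6000 5503/2000 271/96
2119/1440 10829/6000 11803/6000 16117/7200
2807/2160 1043/720 5771/3600 3433/2160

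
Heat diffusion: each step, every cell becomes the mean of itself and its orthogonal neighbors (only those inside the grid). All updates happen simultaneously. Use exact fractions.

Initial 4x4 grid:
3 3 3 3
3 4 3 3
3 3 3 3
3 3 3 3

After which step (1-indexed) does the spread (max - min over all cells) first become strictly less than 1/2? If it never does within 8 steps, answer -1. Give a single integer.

Step 1: max=13/4, min=3, spread=1/4
  -> spread < 1/2 first at step 1
Step 2: max=161/50, min=3, spread=11/50
Step 3: max=7567/2400, min=3, spread=367/2400
Step 4: max=33971/10800, min=1813/600, spread=1337/10800
Step 5: max=1013669/324000, min=54469/18000, spread=33227/324000
Step 6: max=30374327/9720000, min=328049/108000, spread=849917/9720000
Step 7: max=908514347/291600000, min=4928533/1620000, spread=21378407/291600000
Step 8: max=27210462371/8748000000, min=1481688343/486000000, spread=540072197/8748000000

Answer: 1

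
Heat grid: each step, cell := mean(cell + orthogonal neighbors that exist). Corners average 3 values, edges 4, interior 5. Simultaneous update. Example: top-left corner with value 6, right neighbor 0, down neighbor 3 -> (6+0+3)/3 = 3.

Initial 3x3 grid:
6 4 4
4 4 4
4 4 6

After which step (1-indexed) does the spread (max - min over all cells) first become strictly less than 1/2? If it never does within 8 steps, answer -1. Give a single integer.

Step 1: max=14/3, min=4, spread=2/3
Step 2: max=41/9, min=103/24, spread=19/72
  -> spread < 1/2 first at step 2
Step 3: max=6329/1440, min=155/36, spread=43/480
Step 4: max=28447/6480, min=375703/86400, spread=10771/259200
Step 5: max=22657241/5184000, min=564283/129600, spread=85921/5184000
Step 6: max=101892703/23328000, min=1356243127/311040000, spread=6978739/933120000
Step 7: max=81464400569/18662400000, min=8479255007/1944000000, spread=317762509/93312000000
Step 8: max=509073062929/116640000000, min=4885356105943/1119744000000, spread=8726490877/5598720000000

Answer: 2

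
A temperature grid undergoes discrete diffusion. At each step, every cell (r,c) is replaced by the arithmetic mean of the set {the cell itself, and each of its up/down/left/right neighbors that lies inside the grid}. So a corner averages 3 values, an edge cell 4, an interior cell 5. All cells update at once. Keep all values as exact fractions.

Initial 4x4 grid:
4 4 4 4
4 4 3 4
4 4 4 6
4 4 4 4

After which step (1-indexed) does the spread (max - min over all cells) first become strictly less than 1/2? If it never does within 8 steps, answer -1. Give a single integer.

Step 1: max=14/3, min=15/4, spread=11/12
Step 2: max=1057/240, min=311/80, spread=31/60
Step 3: max=9367/2160, min=3139/800, spread=8917/21600
  -> spread < 1/2 first at step 3
Step 4: max=55169/12960, min=94481/24000, spread=207463/648000
Step 5: max=8195023/1944000, min=852731/216000, spread=130111/486000
Step 6: max=243741193/58320000, min=25635341/6480000, spread=3255781/14580000
Step 7: max=7268610847/1749600000, min=771018827/194400000, spread=82360351/437400000
Step 8: max=43398975701/10497600000, min=23188507469/5832000000, spread=2074577821/13122000000

Answer: 3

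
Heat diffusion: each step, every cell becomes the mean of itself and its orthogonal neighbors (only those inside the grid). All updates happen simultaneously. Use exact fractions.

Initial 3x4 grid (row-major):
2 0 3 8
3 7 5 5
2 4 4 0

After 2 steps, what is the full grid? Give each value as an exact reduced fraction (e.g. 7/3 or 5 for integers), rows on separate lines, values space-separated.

After step 1:
  5/3 3 4 16/3
  7/2 19/5 24/5 9/2
  3 17/4 13/4 3
After step 2:
  49/18 187/60 257/60 83/18
  359/120 387/100 407/100 529/120
  43/12 143/40 153/40 43/12

Answer: 49/18 187/60 257/60 83/18
359/120 387/100 407/100 529/120
43/12 143/40 153/40 43/12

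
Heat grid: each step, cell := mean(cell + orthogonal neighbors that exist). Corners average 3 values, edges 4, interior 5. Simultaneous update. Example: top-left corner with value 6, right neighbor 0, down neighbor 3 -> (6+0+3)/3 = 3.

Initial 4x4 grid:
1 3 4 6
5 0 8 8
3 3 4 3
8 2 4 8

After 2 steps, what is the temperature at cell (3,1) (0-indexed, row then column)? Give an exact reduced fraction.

Answer: 929/240

Derivation:
Step 1: cell (3,1) = 17/4
Step 2: cell (3,1) = 929/240
Full grid after step 2:
  29/12 281/80 361/80 35/6
  69/20 61/20 49/10 57/10
  103/30 98/25 437/100 107/20
  40/9 929/240 363/80 61/12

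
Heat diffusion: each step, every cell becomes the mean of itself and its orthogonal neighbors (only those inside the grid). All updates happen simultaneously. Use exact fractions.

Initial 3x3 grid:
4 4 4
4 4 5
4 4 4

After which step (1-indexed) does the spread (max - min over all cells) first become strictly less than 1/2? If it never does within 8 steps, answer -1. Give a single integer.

Step 1: max=13/3, min=4, spread=1/3
  -> spread < 1/2 first at step 1
Step 2: max=1027/240, min=4, spread=67/240
Step 3: max=9077/2160, min=807/200, spread=1807/10800
Step 4: max=3613963/864000, min=21961/5400, spread=33401/288000
Step 5: max=32333933/7776000, min=2203391/540000, spread=3025513/38880000
Step 6: max=12906526867/3110400000, min=117955949/28800000, spread=53531/995328
Step 7: max=772528925849/186624000000, min=31895116051/7776000000, spread=450953/11943936
Step 8: max=46298663560603/11197440000000, min=3833488610519/933120000000, spread=3799043/143327232

Answer: 1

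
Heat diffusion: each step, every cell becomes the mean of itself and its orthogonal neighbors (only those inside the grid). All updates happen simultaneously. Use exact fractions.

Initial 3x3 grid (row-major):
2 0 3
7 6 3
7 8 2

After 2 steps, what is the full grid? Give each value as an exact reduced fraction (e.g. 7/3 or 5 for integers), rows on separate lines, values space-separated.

Answer: 15/4 251/80 11/4
619/120 223/50 439/120
223/36 1333/240 163/36

Derivation:
After step 1:
  3 11/4 2
  11/2 24/5 7/2
  22/3 23/4 13/3
After step 2:
  15/4 251/80 11/4
  619/120 223/50 439/120
  223/36 1333/240 163/36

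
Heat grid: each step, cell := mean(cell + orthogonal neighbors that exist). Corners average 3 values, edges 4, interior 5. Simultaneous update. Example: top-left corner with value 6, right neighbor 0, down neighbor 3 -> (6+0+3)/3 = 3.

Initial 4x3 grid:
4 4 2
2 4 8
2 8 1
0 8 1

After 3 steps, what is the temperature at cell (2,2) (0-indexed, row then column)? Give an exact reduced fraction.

Step 1: cell (2,2) = 9/2
Step 2: cell (2,2) = 971/240
Step 3: cell (2,2) = 30443/7200
Full grid after step 3:
  3991/1080 3087/800 9127/2160
  3241/900 8263/2000 29803/7200
  13459/3600 11837/3000 30443/7200
  7841/2160 56681/14400 4303/1080

Answer: 30443/7200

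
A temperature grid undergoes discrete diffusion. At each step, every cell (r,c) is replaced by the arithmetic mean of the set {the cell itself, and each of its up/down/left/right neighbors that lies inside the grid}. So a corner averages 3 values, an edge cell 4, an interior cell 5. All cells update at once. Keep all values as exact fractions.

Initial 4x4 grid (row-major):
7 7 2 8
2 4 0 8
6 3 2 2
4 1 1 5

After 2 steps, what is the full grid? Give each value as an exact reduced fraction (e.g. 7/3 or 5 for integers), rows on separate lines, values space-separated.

Answer: 181/36 1067/240 369/80 59/12
511/120 387/100 67/20 359/80
461/120 14/5 29/10 781/240
29/9 341/120 263/120 55/18

Derivation:
After step 1:
  16/3 5 17/4 6
  19/4 16/5 16/5 9/2
  15/4 16/5 8/5 17/4
  11/3 9/4 9/4 8/3
After step 2:
  181/36 1067/240 369/80 59/12
  511/120 387/100 67/20 359/80
  461/120 14/5 29/10 781/240
  29/9 341/120 263/120 55/18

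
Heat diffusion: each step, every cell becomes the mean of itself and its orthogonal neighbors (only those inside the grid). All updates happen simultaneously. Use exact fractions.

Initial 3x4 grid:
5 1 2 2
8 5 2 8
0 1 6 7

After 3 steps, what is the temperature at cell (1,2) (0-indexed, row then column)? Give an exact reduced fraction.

Answer: 1647/400

Derivation:
Step 1: cell (1,2) = 23/5
Step 2: cell (1,2) = 37/10
Step 3: cell (1,2) = 1647/400
Full grid after step 3:
  4067/1080 131/36 52/15 959/240
  5501/1440 431/120 1647/400 1403/320
  1289/360 61/16 339/80 1199/240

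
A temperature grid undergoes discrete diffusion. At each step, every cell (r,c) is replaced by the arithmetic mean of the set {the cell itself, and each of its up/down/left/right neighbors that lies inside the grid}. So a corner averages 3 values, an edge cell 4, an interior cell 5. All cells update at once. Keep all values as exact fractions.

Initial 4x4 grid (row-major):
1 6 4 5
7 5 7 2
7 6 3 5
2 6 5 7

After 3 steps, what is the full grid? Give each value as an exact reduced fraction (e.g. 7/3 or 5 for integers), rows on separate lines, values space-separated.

After step 1:
  14/3 4 11/2 11/3
  5 31/5 21/5 19/4
  11/2 27/5 26/5 17/4
  5 19/4 21/4 17/3
After step 2:
  41/9 611/120 521/120 167/36
  641/120 124/25 517/100 253/60
  209/40 541/100 243/50 149/30
  61/12 51/10 313/60 91/18
After step 3:
  1349/270 8527/1800 8659/1800 4751/1080
  9037/1800 1948/375 14129/3000 17093/3600
  1053/200 5111/1000 7687/1500 17189/3600
  1849/360 2081/400 18209/3600 2743/540

Answer: 1349/270 8527/1800 8659/1800 4751/1080
9037/1800 1948/375 14129/3000 17093/3600
1053/200 5111/1000 7687/1500 17189/3600
1849/360 2081/400 18209/3600 2743/540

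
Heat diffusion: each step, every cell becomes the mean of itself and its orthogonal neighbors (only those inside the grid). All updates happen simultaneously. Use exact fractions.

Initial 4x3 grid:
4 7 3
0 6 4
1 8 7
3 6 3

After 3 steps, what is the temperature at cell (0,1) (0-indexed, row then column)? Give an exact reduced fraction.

Answer: 16153/3600

Derivation:
Step 1: cell (0,1) = 5
Step 2: cell (0,1) = 55/12
Step 3: cell (0,1) = 16153/3600
Full grid after step 3:
  1727/432 16153/3600 1045/216
  28351/7200 27263/6000 17963/3600
  28571/7200 28003/6000 1153/225
  8831/2160 16823/3600 5563/1080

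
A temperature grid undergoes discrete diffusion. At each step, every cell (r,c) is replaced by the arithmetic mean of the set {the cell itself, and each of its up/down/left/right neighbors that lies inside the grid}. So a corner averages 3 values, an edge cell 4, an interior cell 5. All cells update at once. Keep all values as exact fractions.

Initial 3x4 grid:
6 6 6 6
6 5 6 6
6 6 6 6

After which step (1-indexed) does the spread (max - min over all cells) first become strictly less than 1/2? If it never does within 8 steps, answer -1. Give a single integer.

Step 1: max=6, min=23/4, spread=1/4
  -> spread < 1/2 first at step 1
Step 2: max=6, min=577/100, spread=23/100
Step 3: max=2387/400, min=27989/4800, spread=131/960
Step 4: max=42809/7200, min=252649/43200, spread=841/8640
Step 5: max=8546627/1440000, min=101137949/17280000, spread=56863/691200
Step 6: max=76770457/12960000, min=911585659/155520000, spread=386393/6220800
Step 7: max=30683641187/5184000000, min=364854276869/62208000000, spread=26795339/497664000
Step 8: max=1839153850333/311040000000, min=21911064285871/3732480000000, spread=254051069/5971968000

Answer: 1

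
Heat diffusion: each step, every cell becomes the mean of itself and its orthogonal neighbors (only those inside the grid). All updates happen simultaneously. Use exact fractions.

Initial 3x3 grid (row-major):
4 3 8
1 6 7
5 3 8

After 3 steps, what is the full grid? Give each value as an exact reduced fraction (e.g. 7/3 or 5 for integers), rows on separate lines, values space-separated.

After step 1:
  8/3 21/4 6
  4 4 29/4
  3 11/2 6
After step 2:
  143/36 215/48 37/6
  41/12 26/5 93/16
  25/6 37/8 25/4
After step 3:
  1709/432 14269/2880 395/72
  377/90 353/75 5623/960
  293/72 2429/480 89/16

Answer: 1709/432 14269/2880 395/72
377/90 353/75 5623/960
293/72 2429/480 89/16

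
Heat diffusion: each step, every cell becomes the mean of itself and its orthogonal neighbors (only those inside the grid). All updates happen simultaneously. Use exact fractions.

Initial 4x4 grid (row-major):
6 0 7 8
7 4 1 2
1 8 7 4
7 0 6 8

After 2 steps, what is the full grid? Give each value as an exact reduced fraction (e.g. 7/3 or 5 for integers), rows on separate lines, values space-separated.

Answer: 157/36 199/48 1087/240 161/36
223/48 419/100 423/100 283/60
203/48 121/25 239/50 101/20
41/9 103/24 217/40 11/2

Derivation:
After step 1:
  13/3 17/4 4 17/3
  9/2 4 21/5 15/4
  23/4 4 26/5 21/4
  8/3 21/4 21/4 6
After step 2:
  157/36 199/48 1087/240 161/36
  223/48 419/100 423/100 283/60
  203/48 121/25 239/50 101/20
  41/9 103/24 217/40 11/2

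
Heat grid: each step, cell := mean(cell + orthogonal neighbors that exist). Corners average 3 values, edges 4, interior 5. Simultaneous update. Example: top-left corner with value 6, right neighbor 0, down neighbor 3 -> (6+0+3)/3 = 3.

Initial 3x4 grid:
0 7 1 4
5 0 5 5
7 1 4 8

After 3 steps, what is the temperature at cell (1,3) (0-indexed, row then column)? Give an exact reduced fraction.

Answer: 10877/2400

Derivation:
Step 1: cell (1,3) = 11/2
Step 2: cell (1,3) = 35/8
Step 3: cell (1,3) = 10877/2400
Full grid after step 3:
  2447/720 7517/2400 27251/7200 1711/432
  2947/900 21773/6000 7461/2000 10877/2400
  3973/1080 6419/1800 15563/3600 491/108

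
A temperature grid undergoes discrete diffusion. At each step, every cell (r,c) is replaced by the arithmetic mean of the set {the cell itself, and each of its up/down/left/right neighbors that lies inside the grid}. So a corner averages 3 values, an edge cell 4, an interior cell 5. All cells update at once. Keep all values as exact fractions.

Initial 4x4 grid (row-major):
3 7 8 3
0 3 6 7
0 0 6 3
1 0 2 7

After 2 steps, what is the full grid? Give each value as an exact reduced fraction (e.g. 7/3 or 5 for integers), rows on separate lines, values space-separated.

After step 1:
  10/3 21/4 6 6
  3/2 16/5 6 19/4
  1/4 9/5 17/5 23/4
  1/3 3/4 15/4 4
After step 2:
  121/36 1067/240 93/16 67/12
  497/240 71/20 467/100 45/8
  233/240 47/25 207/50 179/40
  4/9 199/120 119/40 9/2

Answer: 121/36 1067/240 93/16 67/12
497/240 71/20 467/100 45/8
233/240 47/25 207/50 179/40
4/9 199/120 119/40 9/2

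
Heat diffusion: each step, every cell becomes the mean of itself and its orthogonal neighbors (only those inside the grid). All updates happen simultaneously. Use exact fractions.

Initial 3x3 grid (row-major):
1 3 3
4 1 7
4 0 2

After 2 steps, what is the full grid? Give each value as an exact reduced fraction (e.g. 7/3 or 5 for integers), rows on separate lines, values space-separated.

After step 1:
  8/3 2 13/3
  5/2 3 13/4
  8/3 7/4 3
After step 2:
  43/18 3 115/36
  65/24 5/2 163/48
  83/36 125/48 8/3

Answer: 43/18 3 115/36
65/24 5/2 163/48
83/36 125/48 8/3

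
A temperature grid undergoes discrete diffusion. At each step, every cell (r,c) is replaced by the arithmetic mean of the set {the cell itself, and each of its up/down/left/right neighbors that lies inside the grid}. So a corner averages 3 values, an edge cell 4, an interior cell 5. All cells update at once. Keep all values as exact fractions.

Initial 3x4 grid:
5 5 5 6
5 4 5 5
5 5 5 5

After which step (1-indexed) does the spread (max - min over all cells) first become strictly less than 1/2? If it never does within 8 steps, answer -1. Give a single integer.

Step 1: max=16/3, min=19/4, spread=7/12
Step 2: max=95/18, min=477/100, spread=457/900
Step 3: max=11093/2160, min=23189/4800, spread=13159/43200
  -> spread < 1/2 first at step 3
Step 4: max=662047/129600, min=209449/43200, spread=337/1296
Step 5: max=39356873/7776000, min=84161309/17280000, spread=29685679/155520000
Step 6: max=2353177507/466560000, min=758870419/155520000, spread=61253/373248
Step 7: max=140617053713/27993600000, min=45674660321/9331200000, spread=14372291/111974400
Step 8: max=8417386795267/1679616000000, min=2745598456339/559872000000, spread=144473141/1343692800

Answer: 3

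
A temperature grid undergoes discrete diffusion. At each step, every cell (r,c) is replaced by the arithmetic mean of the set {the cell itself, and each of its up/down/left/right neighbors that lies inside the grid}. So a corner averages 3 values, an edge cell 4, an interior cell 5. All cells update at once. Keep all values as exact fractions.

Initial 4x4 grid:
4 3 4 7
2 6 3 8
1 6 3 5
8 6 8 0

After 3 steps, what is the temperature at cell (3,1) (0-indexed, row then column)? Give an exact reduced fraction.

Step 1: cell (3,1) = 7
Step 2: cell (3,1) = 413/80
Step 3: cell (3,1) = 4131/800
Full grid after step 3:
  11/3 4927/1200 17089/3600 11213/2160
  1549/400 2133/500 28223/6000 36353/7200
  5459/1200 9179/2000 7229/1500 33617/7200
  3553/720 4131/800 34187/7200 127/27

Answer: 4131/800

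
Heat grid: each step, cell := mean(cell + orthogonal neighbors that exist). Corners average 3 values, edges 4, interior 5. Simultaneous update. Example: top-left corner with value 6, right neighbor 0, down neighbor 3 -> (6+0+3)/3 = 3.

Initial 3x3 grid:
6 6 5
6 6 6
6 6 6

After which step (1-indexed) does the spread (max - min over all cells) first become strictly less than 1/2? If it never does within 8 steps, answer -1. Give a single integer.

Answer: 1

Derivation:
Step 1: max=6, min=17/3, spread=1/3
  -> spread < 1/2 first at step 1
Step 2: max=6, min=103/18, spread=5/18
Step 3: max=6, min=1255/216, spread=41/216
Step 4: max=2149/360, min=75629/12960, spread=347/2592
Step 5: max=21443/3600, min=4558663/777600, spread=2921/31104
Step 6: max=2566517/432000, min=274107461/46656000, spread=24611/373248
Step 7: max=57663259/9720000, min=16477437967/2799360000, spread=207329/4478976
Step 8: max=3071598401/518400000, min=989739647549/167961600000, spread=1746635/53747712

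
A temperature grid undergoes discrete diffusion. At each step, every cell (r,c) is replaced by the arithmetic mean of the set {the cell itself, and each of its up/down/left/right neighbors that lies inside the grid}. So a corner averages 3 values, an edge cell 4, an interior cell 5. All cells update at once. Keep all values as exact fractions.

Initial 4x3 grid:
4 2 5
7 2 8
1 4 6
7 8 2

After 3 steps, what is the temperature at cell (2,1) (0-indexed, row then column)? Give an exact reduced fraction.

Answer: 28009/6000

Derivation:
Step 1: cell (2,1) = 21/5
Step 2: cell (2,1) = 119/25
Step 3: cell (2,1) = 28009/6000
Full grid after step 3:
  4423/1080 59941/14400 1651/360
  29873/7200 26969/6000 11141/2400
  33503/7200 28009/6000 35753/7200
  5251/1080 72341/14400 5461/1080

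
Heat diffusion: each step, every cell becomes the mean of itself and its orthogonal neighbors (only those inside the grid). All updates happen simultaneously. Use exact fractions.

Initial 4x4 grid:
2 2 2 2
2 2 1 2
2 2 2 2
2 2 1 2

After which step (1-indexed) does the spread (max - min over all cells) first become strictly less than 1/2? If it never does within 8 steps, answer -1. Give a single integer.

Step 1: max=2, min=8/5, spread=2/5
  -> spread < 1/2 first at step 1
Step 2: max=2, min=203/120, spread=37/120
Step 3: max=787/400, min=3781/2160, spread=293/1350
Step 4: max=14009/7200, min=77141/43200, spread=6913/43200
Step 5: max=76999/40000, min=695033/388800, spread=333733/2430000
Step 6: max=12417617/6480000, min=105246991/58320000, spread=3255781/29160000
Step 7: max=370223267/194400000, min=3167288701/1749600000, spread=82360351/874800000
Step 8: max=11073348089/5832000000, min=95510977159/52488000000, spread=2074577821/26244000000

Answer: 1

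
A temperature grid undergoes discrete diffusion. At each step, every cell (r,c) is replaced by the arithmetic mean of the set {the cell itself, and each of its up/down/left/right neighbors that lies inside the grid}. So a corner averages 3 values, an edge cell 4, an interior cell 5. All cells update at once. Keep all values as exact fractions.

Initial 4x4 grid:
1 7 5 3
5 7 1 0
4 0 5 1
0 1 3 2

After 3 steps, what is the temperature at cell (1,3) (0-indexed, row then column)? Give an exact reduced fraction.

Answer: 17641/7200

Derivation:
Step 1: cell (1,3) = 5/4
Step 2: cell (1,3) = 571/240
Step 3: cell (1,3) = 17641/7200
Full grid after step 3:
  905/216 3011/720 12383/3600 6361/2160
  683/180 2111/600 19159/6000 17641/7200
  2423/900 17311/6000 12/5 1103/480
  4849/2160 14959/7200 1097/480 2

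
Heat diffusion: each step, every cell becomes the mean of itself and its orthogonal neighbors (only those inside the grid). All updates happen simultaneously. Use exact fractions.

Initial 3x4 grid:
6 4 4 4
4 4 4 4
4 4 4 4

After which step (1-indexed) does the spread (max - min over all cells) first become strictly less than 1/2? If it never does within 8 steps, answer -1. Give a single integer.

Answer: 3

Derivation:
Step 1: max=14/3, min=4, spread=2/3
Step 2: max=41/9, min=4, spread=5/9
Step 3: max=473/108, min=4, spread=41/108
  -> spread < 1/2 first at step 3
Step 4: max=56057/12960, min=4, spread=4217/12960
Step 5: max=3319549/777600, min=14479/3600, spread=38417/155520
Step 6: max=197824211/46656000, min=290597/72000, spread=1903471/9331200
Step 7: max=11798429089/2799360000, min=8755759/2160000, spread=18038617/111974400
Step 8: max=705114582851/167961600000, min=790526759/194400000, spread=883978523/6718464000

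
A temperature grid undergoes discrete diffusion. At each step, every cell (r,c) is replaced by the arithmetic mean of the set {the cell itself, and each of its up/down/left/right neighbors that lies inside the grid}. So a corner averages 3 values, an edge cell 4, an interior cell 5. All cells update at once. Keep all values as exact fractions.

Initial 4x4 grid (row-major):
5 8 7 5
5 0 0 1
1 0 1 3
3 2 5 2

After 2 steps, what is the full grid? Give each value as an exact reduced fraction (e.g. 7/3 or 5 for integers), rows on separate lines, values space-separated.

After step 1:
  6 5 5 13/3
  11/4 13/5 9/5 9/4
  9/4 4/5 9/5 7/4
  2 5/2 5/2 10/3
After step 2:
  55/12 93/20 121/30 139/36
  17/5 259/100 269/100 38/15
  39/20 199/100 173/100 137/60
  9/4 39/20 38/15 91/36

Answer: 55/12 93/20 121/30 139/36
17/5 259/100 269/100 38/15
39/20 199/100 173/100 137/60
9/4 39/20 38/15 91/36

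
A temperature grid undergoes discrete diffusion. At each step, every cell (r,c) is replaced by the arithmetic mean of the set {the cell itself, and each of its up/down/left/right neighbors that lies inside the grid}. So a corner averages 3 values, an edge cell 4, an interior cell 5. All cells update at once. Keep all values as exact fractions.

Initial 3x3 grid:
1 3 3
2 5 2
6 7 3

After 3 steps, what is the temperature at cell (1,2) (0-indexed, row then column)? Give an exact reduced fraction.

Step 1: cell (1,2) = 13/4
Step 2: cell (1,2) = 823/240
Step 3: cell (1,2) = 51581/14400
Full grid after step 3:
  371/120 11189/3600 6673/2160
  8851/2400 5443/1500 51581/14400
  3041/720 6809/1600 1453/360

Answer: 51581/14400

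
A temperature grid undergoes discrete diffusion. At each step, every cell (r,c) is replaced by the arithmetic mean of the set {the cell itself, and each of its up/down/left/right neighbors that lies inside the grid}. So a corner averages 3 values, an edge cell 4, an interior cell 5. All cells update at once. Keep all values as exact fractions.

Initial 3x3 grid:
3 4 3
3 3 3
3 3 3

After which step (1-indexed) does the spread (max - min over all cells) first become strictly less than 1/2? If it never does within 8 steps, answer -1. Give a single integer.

Answer: 1

Derivation:
Step 1: max=10/3, min=3, spread=1/3
  -> spread < 1/2 first at step 1
Step 2: max=787/240, min=3, spread=67/240
Step 3: max=6917/2160, min=607/200, spread=1807/10800
Step 4: max=2749963/864000, min=16561/5400, spread=33401/288000
Step 5: max=24557933/7776000, min=1663391/540000, spread=3025513/38880000
Step 6: max=9796126867/3110400000, min=89155949/28800000, spread=53531/995328
Step 7: max=585904925849/186624000000, min=24119116051/7776000000, spread=450953/11943936
Step 8: max=35101223560603/11197440000000, min=2900368610519/933120000000, spread=3799043/143327232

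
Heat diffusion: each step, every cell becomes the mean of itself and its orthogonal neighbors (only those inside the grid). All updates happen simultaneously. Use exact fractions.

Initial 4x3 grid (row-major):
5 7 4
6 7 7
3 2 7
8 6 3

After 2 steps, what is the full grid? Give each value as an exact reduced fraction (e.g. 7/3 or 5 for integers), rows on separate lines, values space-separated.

After step 1:
  6 23/4 6
  21/4 29/5 25/4
  19/4 5 19/4
  17/3 19/4 16/3
After step 2:
  17/3 471/80 6
  109/20 561/100 57/10
  31/6 501/100 16/3
  91/18 83/16 89/18

Answer: 17/3 471/80 6
109/20 561/100 57/10
31/6 501/100 16/3
91/18 83/16 89/18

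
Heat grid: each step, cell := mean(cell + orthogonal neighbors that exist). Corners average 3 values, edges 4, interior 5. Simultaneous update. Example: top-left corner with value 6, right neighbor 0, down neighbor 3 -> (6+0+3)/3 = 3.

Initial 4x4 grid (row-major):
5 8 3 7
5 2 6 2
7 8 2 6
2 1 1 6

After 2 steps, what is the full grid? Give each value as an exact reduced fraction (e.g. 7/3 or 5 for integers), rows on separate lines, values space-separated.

Answer: 61/12 223/40 35/8 61/12
441/80 441/100 493/100 65/16
211/48 229/50 181/50 1091/240
71/18 77/24 433/120 65/18

Derivation:
After step 1:
  6 9/2 6 4
  19/4 29/5 3 21/4
  11/2 4 23/5 4
  10/3 3 5/2 13/3
After step 2:
  61/12 223/40 35/8 61/12
  441/80 441/100 493/100 65/16
  211/48 229/50 181/50 1091/240
  71/18 77/24 433/120 65/18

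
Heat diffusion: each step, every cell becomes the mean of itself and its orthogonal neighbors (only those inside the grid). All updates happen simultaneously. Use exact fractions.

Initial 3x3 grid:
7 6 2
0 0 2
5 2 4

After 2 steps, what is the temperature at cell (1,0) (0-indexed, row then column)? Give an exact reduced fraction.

Answer: 35/12

Derivation:
Step 1: cell (1,0) = 3
Step 2: cell (1,0) = 35/12
Full grid after step 2:
  133/36 161/48 109/36
  35/12 27/10 5/2
  97/36 39/16 89/36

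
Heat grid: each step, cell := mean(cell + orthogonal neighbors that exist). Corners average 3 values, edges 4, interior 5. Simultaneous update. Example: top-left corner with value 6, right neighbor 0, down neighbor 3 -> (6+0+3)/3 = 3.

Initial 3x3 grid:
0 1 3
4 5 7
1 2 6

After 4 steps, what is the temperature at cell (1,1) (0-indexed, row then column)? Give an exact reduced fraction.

Answer: 606307/180000

Derivation:
Step 1: cell (1,1) = 19/5
Step 2: cell (1,1) = 173/50
Step 3: cell (1,1) = 10181/3000
Step 4: cell (1,1) = 606307/180000
Full grid after step 4:
  358541/129600 2726147/864000 232333/64800
  419587/144000 606307/180000 3311647/864000
  6319/2025 1538011/432000 171247/43200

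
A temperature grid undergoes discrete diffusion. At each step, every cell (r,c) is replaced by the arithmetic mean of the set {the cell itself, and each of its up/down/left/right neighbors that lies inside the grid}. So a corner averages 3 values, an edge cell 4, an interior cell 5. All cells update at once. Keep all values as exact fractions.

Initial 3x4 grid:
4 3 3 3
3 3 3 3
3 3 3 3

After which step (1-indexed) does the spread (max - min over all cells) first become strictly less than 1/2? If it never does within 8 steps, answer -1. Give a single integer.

Answer: 1

Derivation:
Step 1: max=10/3, min=3, spread=1/3
  -> spread < 1/2 first at step 1
Step 2: max=59/18, min=3, spread=5/18
Step 3: max=689/216, min=3, spread=41/216
Step 4: max=81977/25920, min=3, spread=4217/25920
Step 5: max=4874749/1555200, min=21679/7200, spread=38417/311040
Step 6: max=291136211/93312000, min=434597/144000, spread=1903471/18662400
Step 7: max=17397149089/5598720000, min=13075759/4320000, spread=18038617/223948800
Step 8: max=1041037782851/335923200000, min=1179326759/388800000, spread=883978523/13436928000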